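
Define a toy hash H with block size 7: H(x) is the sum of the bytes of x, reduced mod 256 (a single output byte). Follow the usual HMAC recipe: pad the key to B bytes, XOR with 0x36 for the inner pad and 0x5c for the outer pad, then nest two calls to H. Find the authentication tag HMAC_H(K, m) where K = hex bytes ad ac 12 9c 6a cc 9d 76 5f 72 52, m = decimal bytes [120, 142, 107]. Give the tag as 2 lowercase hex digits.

Key hex bytes ad ac 12 9c 6a cc 9d 76 5f 72 52 is 11 bytes > B = 7, so hash it first: H(key) = 73, then zero-pad to 7 bytes: K' = 73 00 00 00 00 00 00.
K' ⊕ ipad = 45 36 36 36 36 36 36.  K' ⊕ opad = 2f 5c 5c 5c 5c 5c 5c.
Inner input = (K'⊕ipad) ∥ m = 45 36 36 36 36 36 36 ∥ 78 8e 6b.
Inner hash: sum = 69+54+54+54+54+54+54+120+142+107 = 762; mod 256 = 250 → fa.
Outer input = (K'⊕opad) ∥ inner = 2f 5c 5c 5c 5c 5c 5c ∥ fa.
Outer hash (tag): sum = 47+92+92+92+92+92+92+250 = 849; mod 256 = 81 → 51.

51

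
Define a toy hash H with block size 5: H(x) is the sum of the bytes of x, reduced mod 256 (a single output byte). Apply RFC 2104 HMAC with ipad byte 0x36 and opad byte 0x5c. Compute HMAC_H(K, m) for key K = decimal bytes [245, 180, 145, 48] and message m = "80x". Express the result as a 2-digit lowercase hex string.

2e

Key decimal bytes [245, 180, 145, 48] = f5 b4 91 30 is 4 bytes ≤ B = 5; zero-pad to 5 bytes: K' = f5 b4 91 30 00.
K' ⊕ ipad = c3 82 a7 06 36.  K' ⊕ opad = a9 e8 cd 6c 5c.
Inner input = (K'⊕ipad) ∥ m = c3 82 a7 06 36 ∥ 38 30 78.
Inner hash: sum = 195+130+167+6+54+56+48+120 = 776; mod 256 = 8 → 08.
Outer input = (K'⊕opad) ∥ inner = a9 e8 cd 6c 5c ∥ 08.
Outer hash (tag): sum = 169+232+205+108+92+8 = 814; mod 256 = 46 → 2e.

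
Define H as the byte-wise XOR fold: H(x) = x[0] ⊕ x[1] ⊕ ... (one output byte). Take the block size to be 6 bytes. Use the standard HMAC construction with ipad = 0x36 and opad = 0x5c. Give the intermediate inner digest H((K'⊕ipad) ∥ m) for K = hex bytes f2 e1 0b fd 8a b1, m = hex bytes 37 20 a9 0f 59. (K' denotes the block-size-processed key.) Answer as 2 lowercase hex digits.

36

Key hex bytes f2 e1 0b fd 8a b1 is exactly B = 6 bytes: K' = f2 e1 0b fd 8a b1.
K' ⊕ ipad = c4 d7 3d cb bc 87.
Inner input = c4 d7 3d cb bc 87 ∥ 37 20 a9 0f 59.
Inner hash: XOR c4⊕d7⊕3d⊕cb⊕bc⊕87⊕37⊕20⊕a9⊕0f⊕59 = 36.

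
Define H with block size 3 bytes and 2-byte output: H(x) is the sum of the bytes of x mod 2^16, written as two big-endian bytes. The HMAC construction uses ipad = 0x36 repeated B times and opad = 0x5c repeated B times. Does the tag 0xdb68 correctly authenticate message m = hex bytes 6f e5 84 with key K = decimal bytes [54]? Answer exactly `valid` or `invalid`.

invalid

Key decimal bytes [54] = 36 is 1 byte ≤ B = 3; zero-pad to 3 bytes: K' = 36 00 00.
K' ⊕ ipad = 00 36 36; K' ⊕ opad = 6a 5c 5c.
Inner hash: sum = 0+54+54+111+229+132 = 580 → 02 44.
Outer hash (recomputed tag): sum = 106+92+92+2+68 = 360 → 01 68.
Recomputed tag = 0168; claimed = db68 → mismatch.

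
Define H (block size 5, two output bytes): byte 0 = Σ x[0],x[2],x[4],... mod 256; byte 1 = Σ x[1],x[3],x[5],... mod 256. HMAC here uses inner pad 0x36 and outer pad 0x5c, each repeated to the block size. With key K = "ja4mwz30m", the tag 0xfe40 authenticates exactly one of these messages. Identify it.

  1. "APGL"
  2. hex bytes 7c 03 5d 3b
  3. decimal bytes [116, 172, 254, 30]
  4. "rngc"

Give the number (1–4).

4

Key "ja4mwz30m" = 6a 61 34 6d 77 7a 33 30 6d is 9 bytes > B = 5, so hash it first: H(key) = b5 78, then zero-pad to 5 bytes: K' = b5 78 00 00 00.
K' ⊕ ipad = 83 4e 36 36 36; K' ⊕ opad = e9 24 5c 5c 5c.
m1: inner = H(83 4e 36 36 36 41 50 47 4c) = 8b 0c; tag = H(e9 24 5c 5c 5c 8b 0c) = ad0b
m2: inner = H(83 4e 36 36 36 7c 03 5d 3b) = 2d 5d; tag = H(e9 24 5c 5c 5c 2d 5d) = fead
m3: inner = H(83 4e 36 36 36 74 ac fe 1e) = b9 f6; tag = H(e9 24 5c 5c 5c b9 f6) = 9739
m4: inner = H(83 4e 36 36 36 72 6e 67 63) = c0 5d; tag = H(e9 24 5c 5c 5c c0 5d) = fe40 ← matches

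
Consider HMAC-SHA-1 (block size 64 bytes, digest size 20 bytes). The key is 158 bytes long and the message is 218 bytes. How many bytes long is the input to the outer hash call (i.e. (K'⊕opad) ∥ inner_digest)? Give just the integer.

Key is 158 > 64 bytes, so it is hashed to 20 bytes then zero-padded to 64: |K'| = 64.
Outer input = (K'⊕opad) ∥ H(inner) → 64 + 20 = 84 bytes.

84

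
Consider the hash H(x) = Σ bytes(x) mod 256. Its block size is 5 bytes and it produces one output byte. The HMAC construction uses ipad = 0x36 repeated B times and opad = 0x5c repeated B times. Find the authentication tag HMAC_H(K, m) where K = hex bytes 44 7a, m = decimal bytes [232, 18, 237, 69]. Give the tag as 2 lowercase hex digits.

de

Key hex bytes 44 7a is 2 bytes ≤ B = 5; zero-pad to 5 bytes: K' = 44 7a 00 00 00.
K' ⊕ ipad = 72 4c 36 36 36.  K' ⊕ opad = 18 26 5c 5c 5c.
Inner input = (K'⊕ipad) ∥ m = 72 4c 36 36 36 ∥ e8 12 ed 45.
Inner hash: sum = 114+76+54+54+54+232+18+237+69 = 908; mod 256 = 140 → 8c.
Outer input = (K'⊕opad) ∥ inner = 18 26 5c 5c 5c ∥ 8c.
Outer hash (tag): sum = 24+38+92+92+92+140 = 478; mod 256 = 222 → de.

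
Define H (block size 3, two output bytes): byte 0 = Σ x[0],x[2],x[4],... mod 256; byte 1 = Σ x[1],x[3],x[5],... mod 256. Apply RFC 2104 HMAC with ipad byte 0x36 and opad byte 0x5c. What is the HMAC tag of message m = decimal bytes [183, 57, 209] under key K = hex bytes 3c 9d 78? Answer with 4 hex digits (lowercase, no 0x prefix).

Key hex bytes 3c 9d 78 is exactly B = 3 bytes: K' = 3c 9d 78.
K' ⊕ ipad = 0a ab 4e.  K' ⊕ opad = 60 c1 24.
Inner input = (K'⊕ipad) ∥ m = 0a ab 4e ∥ b7 39 d1.
Inner hash: even-index sum = 145 mod 256 = 145; odd-index sum = 563 mod 256 = 51 → 91 33.
Outer input = (K'⊕opad) ∥ inner = 60 c1 24 ∥ 91 33.
Outer hash (tag): even-index sum = 183 mod 256 = 183; odd-index sum = 338 mod 256 = 82 → b7 52.

b752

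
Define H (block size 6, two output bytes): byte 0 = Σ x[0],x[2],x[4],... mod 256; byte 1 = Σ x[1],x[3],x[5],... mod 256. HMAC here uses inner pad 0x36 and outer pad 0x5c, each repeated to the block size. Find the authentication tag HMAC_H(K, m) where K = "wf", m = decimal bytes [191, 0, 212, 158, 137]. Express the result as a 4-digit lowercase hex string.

ac4c

Key "wf" = 77 66 is 2 bytes ≤ B = 6; zero-pad to 6 bytes: K' = 77 66 00 00 00 00.
K' ⊕ ipad = 41 50 36 36 36 36.  K' ⊕ opad = 2b 3a 5c 5c 5c 5c.
Inner input = (K'⊕ipad) ∥ m = 41 50 36 36 36 36 ∥ bf 00 d4 9e 89.
Inner hash: even-index sum = 713 mod 256 = 201; odd-index sum = 346 mod 256 = 90 → c9 5a.
Outer input = (K'⊕opad) ∥ inner = 2b 3a 5c 5c 5c 5c ∥ c9 5a.
Outer hash (tag): even-index sum = 428 mod 256 = 172; odd-index sum = 332 mod 256 = 76 → ac 4c.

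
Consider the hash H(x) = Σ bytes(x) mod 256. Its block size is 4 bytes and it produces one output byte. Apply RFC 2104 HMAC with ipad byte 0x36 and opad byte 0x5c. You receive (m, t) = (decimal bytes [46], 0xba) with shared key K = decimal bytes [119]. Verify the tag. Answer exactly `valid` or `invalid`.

invalid

Key decimal bytes [119] = 77 is 1 byte ≤ B = 4; zero-pad to 4 bytes: K' = 77 00 00 00.
K' ⊕ ipad = 41 36 36 36; K' ⊕ opad = 2b 5c 5c 5c.
Inner hash: sum = 65+54+54+54+46 = 273; mod 256 = 17 → 11.
Outer hash (recomputed tag): sum = 43+92+92+92+17 = 336; mod 256 = 80 → 50.
Recomputed tag = 50; claimed = ba → mismatch.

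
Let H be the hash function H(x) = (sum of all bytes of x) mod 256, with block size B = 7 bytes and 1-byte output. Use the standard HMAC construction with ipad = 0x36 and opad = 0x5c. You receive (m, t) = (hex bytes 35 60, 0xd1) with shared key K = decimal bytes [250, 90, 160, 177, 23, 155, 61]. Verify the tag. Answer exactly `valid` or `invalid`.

invalid

Key decimal bytes [250, 90, 160, 177, 23, 155, 61] = fa 5a a0 b1 17 9b 3d is exactly B = 7 bytes: K' = fa 5a a0 b1 17 9b 3d.
K' ⊕ ipad = cc 6c 96 87 21 ad 0b; K' ⊕ opad = a6 06 fc ed 4b c7 61.
Inner hash: sum = 204+108+150+135+33+173+11+53+96 = 963; mod 256 = 195 → c3.
Outer hash (recomputed tag): sum = 166+6+252+237+75+199+97+195 = 1227; mod 256 = 203 → cb.
Recomputed tag = cb; claimed = d1 → mismatch.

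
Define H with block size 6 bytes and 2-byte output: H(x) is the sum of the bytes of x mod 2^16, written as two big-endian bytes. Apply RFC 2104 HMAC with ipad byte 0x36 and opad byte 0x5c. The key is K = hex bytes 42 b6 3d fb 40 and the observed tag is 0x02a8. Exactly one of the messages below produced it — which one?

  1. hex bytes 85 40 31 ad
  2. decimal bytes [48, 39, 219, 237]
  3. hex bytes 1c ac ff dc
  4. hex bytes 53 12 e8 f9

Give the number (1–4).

Key hex bytes 42 b6 3d fb 40 is 5 bytes ≤ B = 6; zero-pad to 6 bytes: K' = 42 b6 3d fb 40 00.
K' ⊕ ipad = 74 80 0b cd 76 36; K' ⊕ opad = 1e ea 61 a7 1c 5c.
m1: inner = H(74 80 0b cd 76 36 85 40 31 ad) = 04 1b; tag = H(1e ea 61 a7 1c 5c 04 1b) = 02a7
m2: inner = H(74 80 0b cd 76 36 30 27 db ed) = 04 97; tag = H(1e ea 61 a7 1c 5c 04 97) = 0323
m3: inner = H(74 80 0b cd 76 36 1c ac ff dc) = 05 1b; tag = H(1e ea 61 a7 1c 5c 05 1b) = 02a8 ← matches
m4: inner = H(74 80 0b cd 76 36 53 12 e8 f9) = 04 be; tag = H(1e ea 61 a7 1c 5c 04 be) = 034a

3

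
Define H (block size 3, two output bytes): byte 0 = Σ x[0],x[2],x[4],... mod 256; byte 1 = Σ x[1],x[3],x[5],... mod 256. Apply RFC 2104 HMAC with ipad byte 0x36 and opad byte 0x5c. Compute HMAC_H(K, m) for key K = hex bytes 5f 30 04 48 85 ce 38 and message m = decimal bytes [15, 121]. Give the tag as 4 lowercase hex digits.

57df

Key hex bytes 5f 30 04 48 85 ce 38 is 7 bytes > B = 3, so hash it first: H(key) = 20 46, then zero-pad to 3 bytes: K' = 20 46 00.
K' ⊕ ipad = 16 70 36.  K' ⊕ opad = 7c 1a 5c.
Inner input = (K'⊕ipad) ∥ m = 16 70 36 ∥ 0f 79.
Inner hash: even-index sum = 197 mod 256 = 197; odd-index sum = 127 mod 256 = 127 → c5 7f.
Outer input = (K'⊕opad) ∥ inner = 7c 1a 5c ∥ c5 7f.
Outer hash (tag): even-index sum = 343 mod 256 = 87; odd-index sum = 223 mod 256 = 223 → 57 df.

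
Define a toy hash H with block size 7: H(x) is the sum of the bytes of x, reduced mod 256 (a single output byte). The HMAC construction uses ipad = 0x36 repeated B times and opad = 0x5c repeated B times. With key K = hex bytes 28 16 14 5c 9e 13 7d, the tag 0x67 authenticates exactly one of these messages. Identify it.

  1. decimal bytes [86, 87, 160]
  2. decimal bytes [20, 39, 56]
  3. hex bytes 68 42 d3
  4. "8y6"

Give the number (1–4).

1

Key hex bytes 28 16 14 5c 9e 13 7d is exactly B = 7 bytes: K' = 28 16 14 5c 9e 13 7d.
K' ⊕ ipad = 1e 20 22 6a a8 25 4b; K' ⊕ opad = 74 4a 48 00 c2 4f 21.
m1: inner = H(1e 20 22 6a a8 25 4b 56 57 a0) = 2f; tag = H(74 4a 48 00 c2 4f 21 2f) = 67 ← matches
m2: inner = H(1e 20 22 6a a8 25 4b 14 27 38) = 55; tag = H(74 4a 48 00 c2 4f 21 55) = 8d
m3: inner = H(1e 20 22 6a a8 25 4b 68 42 d3) = 5f; tag = H(74 4a 48 00 c2 4f 21 5f) = 97
m4: inner = H(1e 20 22 6a a8 25 4b 38 79 36) = c9; tag = H(74 4a 48 00 c2 4f 21 c9) = 01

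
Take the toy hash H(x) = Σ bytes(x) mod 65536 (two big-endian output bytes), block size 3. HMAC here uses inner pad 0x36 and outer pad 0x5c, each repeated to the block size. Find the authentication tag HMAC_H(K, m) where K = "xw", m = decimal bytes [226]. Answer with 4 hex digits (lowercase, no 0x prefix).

0153

Key "xw" = 78 77 is 2 bytes ≤ B = 3; zero-pad to 3 bytes: K' = 78 77 00.
K' ⊕ ipad = 4e 41 36.  K' ⊕ opad = 24 2b 5c.
Inner input = (K'⊕ipad) ∥ m = 4e 41 36 ∥ e2.
Inner hash: sum = 78+65+54+226 = 423 → 01 a7.
Outer input = (K'⊕opad) ∥ inner = 24 2b 5c ∥ 01 a7.
Outer hash (tag): sum = 36+43+92+1+167 = 339 → 01 53.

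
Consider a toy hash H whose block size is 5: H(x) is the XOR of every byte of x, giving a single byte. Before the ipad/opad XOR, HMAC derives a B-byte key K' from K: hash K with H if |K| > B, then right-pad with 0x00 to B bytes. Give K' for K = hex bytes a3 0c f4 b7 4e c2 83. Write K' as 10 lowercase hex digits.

|K| = 7 > B = 5, so first hash the key.
H(K): XOR a3⊕0c⊕f4⊕b7⊕4e⊕c2⊕83 = e3.
Zero-pad H(K) = e3 to 5 bytes: K' = e3 00 00 00 00.

e300000000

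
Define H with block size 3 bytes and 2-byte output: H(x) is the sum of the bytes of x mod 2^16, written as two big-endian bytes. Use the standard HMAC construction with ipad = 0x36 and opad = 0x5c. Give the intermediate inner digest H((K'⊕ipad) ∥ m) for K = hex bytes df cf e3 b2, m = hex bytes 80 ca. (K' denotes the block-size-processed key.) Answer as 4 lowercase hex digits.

Key hex bytes df cf e3 b2 is 4 bytes > B = 3, so hash it first: H(key) = 03 43, then zero-pad to 3 bytes: K' = 03 43 00.
K' ⊕ ipad = 35 75 36.
Inner input = 35 75 36 ∥ 80 ca.
Inner hash: sum = 53+117+54+128+202 = 554 → 02 2a.

022a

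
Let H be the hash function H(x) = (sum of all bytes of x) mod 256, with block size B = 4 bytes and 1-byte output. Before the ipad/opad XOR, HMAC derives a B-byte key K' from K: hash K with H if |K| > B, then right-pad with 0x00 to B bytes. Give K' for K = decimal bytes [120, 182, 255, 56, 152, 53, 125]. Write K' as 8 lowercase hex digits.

|K| = 7 > B = 4, so first hash the key.
H(K): sum = 120+182+255+56+152+53+125 = 943; mod 256 = 175 → af.
Zero-pad H(K) = af to 4 bytes: K' = af 00 00 00.

af000000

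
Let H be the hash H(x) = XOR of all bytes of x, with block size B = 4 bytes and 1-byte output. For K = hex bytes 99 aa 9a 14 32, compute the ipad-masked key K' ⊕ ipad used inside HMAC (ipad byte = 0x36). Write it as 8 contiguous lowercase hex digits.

b9363636

Key hex bytes 99 aa 9a 14 32 is 5 bytes > B = 4, so hash it first: H(key) = 8f, then zero-pad to 4 bytes: K' = 8f 00 00 00.
XOR each byte with 0x36: 8f⊕36=b9, 00⊕36=36, 00⊕36=36, 00⊕36=36.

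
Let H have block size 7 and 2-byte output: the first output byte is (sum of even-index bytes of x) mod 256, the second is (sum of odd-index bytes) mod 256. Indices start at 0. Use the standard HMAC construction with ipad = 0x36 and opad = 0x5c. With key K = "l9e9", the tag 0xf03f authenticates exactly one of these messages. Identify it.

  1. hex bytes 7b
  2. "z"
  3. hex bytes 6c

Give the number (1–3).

1

Key "l9e9" = 6c 39 65 39 is 4 bytes ≤ B = 7; zero-pad to 7 bytes: K' = 6c 39 65 39 00 00 00.
K' ⊕ ipad = 5a 0f 53 0f 36 36 36; K' ⊕ opad = 30 65 39 65 5c 5c 5c.
m1: inner = H(5a 0f 53 0f 36 36 36 7b) = 19 cf; tag = H(30 65 39 65 5c 5c 5c 19 cf) = f03f ← matches
m2: inner = H(5a 0f 53 0f 36 36 36 7a) = 19 ce; tag = H(30 65 39 65 5c 5c 5c 19 ce) = ef3f
m3: inner = H(5a 0f 53 0f 36 36 36 6c) = 19 c0; tag = H(30 65 39 65 5c 5c 5c 19 c0) = e13f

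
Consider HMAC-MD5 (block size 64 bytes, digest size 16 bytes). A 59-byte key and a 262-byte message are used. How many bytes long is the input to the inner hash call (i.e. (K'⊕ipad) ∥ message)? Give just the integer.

Key is 59 ≤ 64 bytes, zero-padded: |K'| = 64.
Inner input = (K'⊕ipad) ∥ m → 64 + 262 = 326 bytes.

326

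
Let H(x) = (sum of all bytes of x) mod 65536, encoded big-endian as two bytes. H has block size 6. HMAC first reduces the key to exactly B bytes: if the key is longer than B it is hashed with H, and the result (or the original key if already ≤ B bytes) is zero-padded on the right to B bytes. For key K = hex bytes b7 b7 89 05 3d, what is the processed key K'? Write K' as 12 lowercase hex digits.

b7b789053d00

Key hex bytes b7 b7 89 05 3d is 5 bytes ≤ B = 6; zero-pad to 6 bytes: K' = b7 b7 89 05 3d 00.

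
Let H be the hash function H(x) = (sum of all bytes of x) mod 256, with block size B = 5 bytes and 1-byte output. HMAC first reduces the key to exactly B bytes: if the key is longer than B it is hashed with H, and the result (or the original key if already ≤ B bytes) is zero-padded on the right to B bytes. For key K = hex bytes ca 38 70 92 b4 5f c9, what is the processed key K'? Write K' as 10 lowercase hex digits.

|K| = 7 > B = 5, so first hash the key.
H(K): sum = 202+56+112+146+180+95+201 = 992; mod 256 = 224 → e0.
Zero-pad H(K) = e0 to 5 bytes: K' = e0 00 00 00 00.

e000000000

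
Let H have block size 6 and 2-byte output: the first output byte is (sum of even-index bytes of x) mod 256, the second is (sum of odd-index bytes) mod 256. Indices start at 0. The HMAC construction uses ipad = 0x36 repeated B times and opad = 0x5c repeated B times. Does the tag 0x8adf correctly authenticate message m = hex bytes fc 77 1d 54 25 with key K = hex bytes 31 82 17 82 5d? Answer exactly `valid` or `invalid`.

Key hex bytes 31 82 17 82 5d is 5 bytes ≤ B = 6; zero-pad to 6 bytes: K' = 31 82 17 82 5d 00.
K' ⊕ ipad = 07 b4 21 b4 6b 36; K' ⊕ opad = 6d de 4b de 01 5c.
Inner hash: even-index sum = 465 mod 256 = 209; odd-index sum = 617 mod 256 = 105 → d1 69.
Outer hash (recomputed tag): even-index sum = 394 mod 256 = 138; odd-index sum = 641 mod 256 = 129 → 8a 81.
Recomputed tag = 8a81; claimed = 8adf → mismatch.

invalid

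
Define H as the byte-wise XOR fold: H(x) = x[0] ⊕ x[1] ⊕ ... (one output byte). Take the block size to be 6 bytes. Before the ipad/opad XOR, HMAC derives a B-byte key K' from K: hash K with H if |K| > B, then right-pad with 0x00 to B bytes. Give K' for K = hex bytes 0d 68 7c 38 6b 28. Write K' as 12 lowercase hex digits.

Key hex bytes 0d 68 7c 38 6b 28 is exactly B = 6 bytes: K' = 0d 68 7c 38 6b 28.

0d687c386b28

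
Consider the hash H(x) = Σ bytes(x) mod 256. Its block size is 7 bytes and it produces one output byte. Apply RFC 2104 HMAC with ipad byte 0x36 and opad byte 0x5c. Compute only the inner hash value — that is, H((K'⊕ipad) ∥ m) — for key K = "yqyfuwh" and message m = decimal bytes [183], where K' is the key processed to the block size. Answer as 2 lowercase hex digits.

Key "yqyfuwh" = 79 71 79 66 75 77 68 is exactly B = 7 bytes: K' = 79 71 79 66 75 77 68.
K' ⊕ ipad = 4f 47 4f 50 43 41 5e.
Inner input = 4f 47 4f 50 43 41 5e ∥ b7.
Inner hash: sum = 79+71+79+80+67+65+94+183 = 718; mod 256 = 206 → ce.

ce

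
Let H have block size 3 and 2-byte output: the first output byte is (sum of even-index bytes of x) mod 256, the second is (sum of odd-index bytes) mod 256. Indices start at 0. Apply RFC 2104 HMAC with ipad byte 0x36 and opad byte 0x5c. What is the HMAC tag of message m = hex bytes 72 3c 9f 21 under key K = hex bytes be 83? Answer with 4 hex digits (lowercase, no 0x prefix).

Key hex bytes be 83 is 2 bytes ≤ B = 3; zero-pad to 3 bytes: K' = be 83 00.
K' ⊕ ipad = 88 b5 36.  K' ⊕ opad = e2 df 5c.
Inner input = (K'⊕ipad) ∥ m = 88 b5 36 ∥ 72 3c 9f 21.
Inner hash: even-index sum = 283 mod 256 = 27; odd-index sum = 454 mod 256 = 198 → 1b c6.
Outer input = (K'⊕opad) ∥ inner = e2 df 5c ∥ 1b c6.
Outer hash (tag): even-index sum = 516 mod 256 = 4; odd-index sum = 250 mod 256 = 250 → 04 fa.

04fa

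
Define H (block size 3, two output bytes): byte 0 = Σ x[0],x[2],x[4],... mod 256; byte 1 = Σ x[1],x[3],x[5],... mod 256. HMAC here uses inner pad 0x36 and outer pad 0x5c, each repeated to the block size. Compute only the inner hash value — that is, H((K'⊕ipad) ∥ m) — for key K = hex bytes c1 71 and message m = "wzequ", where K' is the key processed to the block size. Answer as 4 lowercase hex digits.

1898

Key hex bytes c1 71 is 2 bytes ≤ B = 3; zero-pad to 3 bytes: K' = c1 71 00.
K' ⊕ ipad = f7 47 36.
Inner input = f7 47 36 ∥ 77 7a 65 71 75.
Inner hash: even-index sum = 536 mod 256 = 24; odd-index sum = 408 mod 256 = 152 → 18 98.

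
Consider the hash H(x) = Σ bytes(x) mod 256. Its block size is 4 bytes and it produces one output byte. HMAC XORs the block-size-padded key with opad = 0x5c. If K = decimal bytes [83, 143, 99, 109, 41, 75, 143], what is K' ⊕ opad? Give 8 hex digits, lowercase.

e95c5c5c

Key decimal bytes [83, 143, 99, 109, 41, 75, 143] = 53 8f 63 6d 29 4b 8f is 7 bytes > B = 4, so hash it first: H(key) = b5, then zero-pad to 4 bytes: K' = b5 00 00 00.
XOR each byte with 0x5c: b5⊕5c=e9, 00⊕5c=5c, 00⊕5c=5c, 00⊕5c=5c.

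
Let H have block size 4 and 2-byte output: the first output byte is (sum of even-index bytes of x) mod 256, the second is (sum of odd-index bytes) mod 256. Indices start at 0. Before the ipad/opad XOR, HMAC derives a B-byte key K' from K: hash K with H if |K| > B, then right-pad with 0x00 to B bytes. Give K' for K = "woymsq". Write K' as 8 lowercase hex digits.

634d0000

|K| = 6 > B = 4, so first hash the key.
H(K): even-index sum = 355 mod 256 = 99; odd-index sum = 333 mod 256 = 77 → 63 4d.
Zero-pad H(K) = 63 4d to 4 bytes: K' = 63 4d 00 00.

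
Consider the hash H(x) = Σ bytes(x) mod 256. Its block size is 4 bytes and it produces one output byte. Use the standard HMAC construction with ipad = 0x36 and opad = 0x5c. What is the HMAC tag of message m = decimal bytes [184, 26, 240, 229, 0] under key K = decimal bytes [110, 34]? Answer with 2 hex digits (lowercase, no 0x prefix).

Key decimal bytes [110, 34] = 6e 22 is 2 bytes ≤ B = 4; zero-pad to 4 bytes: K' = 6e 22 00 00.
K' ⊕ ipad = 58 14 36 36.  K' ⊕ opad = 32 7e 5c 5c.
Inner input = (K'⊕ipad) ∥ m = 58 14 36 36 ∥ b8 1a f0 e5 00.
Inner hash: sum = 88+20+54+54+184+26+240+229+0 = 895; mod 256 = 127 → 7f.
Outer input = (K'⊕opad) ∥ inner = 32 7e 5c 5c ∥ 7f.
Outer hash (tag): sum = 50+126+92+92+127 = 487; mod 256 = 231 → e7.

e7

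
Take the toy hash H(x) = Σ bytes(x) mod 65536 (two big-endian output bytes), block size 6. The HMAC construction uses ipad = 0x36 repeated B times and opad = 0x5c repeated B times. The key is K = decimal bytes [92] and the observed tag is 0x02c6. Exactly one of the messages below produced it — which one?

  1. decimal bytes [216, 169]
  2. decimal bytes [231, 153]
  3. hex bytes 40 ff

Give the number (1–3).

Key decimal bytes [92] = 5c is 1 byte ≤ B = 6; zero-pad to 6 bytes: K' = 5c 00 00 00 00 00.
K' ⊕ ipad = 6a 36 36 36 36 36; K' ⊕ opad = 00 5c 5c 5c 5c 5c.
m1: inner = H(6a 36 36 36 36 36 d8 a9) = 02 f9; tag = H(00 5c 5c 5c 5c 5c 02 f9) = 02c7
m2: inner = H(6a 36 36 36 36 36 e7 99) = 02 f8; tag = H(00 5c 5c 5c 5c 5c 02 f8) = 02c6 ← matches
m3: inner = H(6a 36 36 36 36 36 40 ff) = 02 b7; tag = H(00 5c 5c 5c 5c 5c 02 b7) = 0285

2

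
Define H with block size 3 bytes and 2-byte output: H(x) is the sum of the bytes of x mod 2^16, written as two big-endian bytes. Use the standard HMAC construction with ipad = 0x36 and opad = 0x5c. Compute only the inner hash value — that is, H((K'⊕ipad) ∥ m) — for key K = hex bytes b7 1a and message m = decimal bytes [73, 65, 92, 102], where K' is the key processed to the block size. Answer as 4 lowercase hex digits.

022f

Key hex bytes b7 1a is 2 bytes ≤ B = 3; zero-pad to 3 bytes: K' = b7 1a 00.
K' ⊕ ipad = 81 2c 36.
Inner input = 81 2c 36 ∥ 49 41 5c 66.
Inner hash: sum = 129+44+54+73+65+92+102 = 559 → 02 2f.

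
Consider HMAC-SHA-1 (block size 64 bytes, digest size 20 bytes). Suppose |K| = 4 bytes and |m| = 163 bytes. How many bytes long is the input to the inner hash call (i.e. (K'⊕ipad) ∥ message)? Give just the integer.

Key is 4 ≤ 64 bytes, zero-padded: |K'| = 64.
Inner input = (K'⊕ipad) ∥ m → 64 + 163 = 227 bytes.

227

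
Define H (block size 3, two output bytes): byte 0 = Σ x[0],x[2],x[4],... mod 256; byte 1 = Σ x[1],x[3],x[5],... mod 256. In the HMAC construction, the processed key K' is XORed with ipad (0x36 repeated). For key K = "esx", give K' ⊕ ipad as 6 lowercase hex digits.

Key "esx" = 65 73 78 is exactly B = 3 bytes: K' = 65 73 78.
XOR each byte with 0x36: 65⊕36=53, 73⊕36=45, 78⊕36=4e.

53454e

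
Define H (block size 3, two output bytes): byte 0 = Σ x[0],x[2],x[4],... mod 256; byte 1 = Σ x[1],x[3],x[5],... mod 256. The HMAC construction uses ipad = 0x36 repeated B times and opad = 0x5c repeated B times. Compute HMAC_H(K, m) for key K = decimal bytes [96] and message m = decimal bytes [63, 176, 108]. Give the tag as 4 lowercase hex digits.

Key decimal bytes [96] = 60 is 1 byte ≤ B = 3; zero-pad to 3 bytes: K' = 60 00 00.
K' ⊕ ipad = 56 36 36.  K' ⊕ opad = 3c 5c 5c.
Inner input = (K'⊕ipad) ∥ m = 56 36 36 ∥ 3f b0 6c.
Inner hash: even-index sum = 316 mod 256 = 60; odd-index sum = 225 mod 256 = 225 → 3c e1.
Outer input = (K'⊕opad) ∥ inner = 3c 5c 5c ∥ 3c e1.
Outer hash (tag): even-index sum = 377 mod 256 = 121; odd-index sum = 152 mod 256 = 152 → 79 98.

7998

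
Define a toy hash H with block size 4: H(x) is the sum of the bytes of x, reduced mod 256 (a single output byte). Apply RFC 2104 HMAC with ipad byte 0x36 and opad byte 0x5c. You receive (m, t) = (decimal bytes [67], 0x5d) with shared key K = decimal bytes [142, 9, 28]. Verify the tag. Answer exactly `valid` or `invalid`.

valid

Key decimal bytes [142, 9, 28] = 8e 09 1c is 3 bytes ≤ B = 4; zero-pad to 4 bytes: K' = 8e 09 1c 00.
K' ⊕ ipad = b8 3f 2a 36; K' ⊕ opad = d2 55 40 5c.
Inner hash: sum = 184+63+42+54+67 = 410; mod 256 = 154 → 9a.
Outer hash (recomputed tag): sum = 210+85+64+92+154 = 605; mod 256 = 93 → 5d.
Recomputed tag = 5d; claimed = 5d → match.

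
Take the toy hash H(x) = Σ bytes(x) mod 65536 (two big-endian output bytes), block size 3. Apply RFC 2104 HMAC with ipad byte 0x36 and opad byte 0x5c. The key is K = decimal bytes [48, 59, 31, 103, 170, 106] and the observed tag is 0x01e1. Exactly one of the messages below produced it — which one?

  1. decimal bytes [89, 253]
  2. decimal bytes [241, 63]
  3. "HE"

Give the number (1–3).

Key decimal bytes [48, 59, 31, 103, 170, 106] = 30 3b 1f 67 aa 6a is 6 bytes > B = 3, so hash it first: H(key) = 02 05, then zero-pad to 3 bytes: K' = 02 05 00.
K' ⊕ ipad = 34 33 36; K' ⊕ opad = 5e 59 5c.
m1: inner = H(34 33 36 59 fd) = 01 f3; tag = H(5e 59 5c 01 f3) = 0207
m2: inner = H(34 33 36 f1 3f) = 01 cd; tag = H(5e 59 5c 01 cd) = 01e1 ← matches
m3: inner = H(34 33 36 48 45) = 01 2a; tag = H(5e 59 5c 01 2a) = 013e

2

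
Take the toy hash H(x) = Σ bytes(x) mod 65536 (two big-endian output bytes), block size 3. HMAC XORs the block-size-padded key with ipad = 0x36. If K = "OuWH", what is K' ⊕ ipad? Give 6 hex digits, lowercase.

375536

Key "OuWH" = 4f 75 57 48 is 4 bytes > B = 3, so hash it first: H(key) = 01 63, then zero-pad to 3 bytes: K' = 01 63 00.
XOR each byte with 0x36: 01⊕36=37, 63⊕36=55, 00⊕36=36.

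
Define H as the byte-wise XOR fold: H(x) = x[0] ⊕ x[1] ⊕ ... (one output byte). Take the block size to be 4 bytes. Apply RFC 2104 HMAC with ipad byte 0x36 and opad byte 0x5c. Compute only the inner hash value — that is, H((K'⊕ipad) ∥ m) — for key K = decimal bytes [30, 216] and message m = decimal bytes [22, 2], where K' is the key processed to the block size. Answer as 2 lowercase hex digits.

d2

Key decimal bytes [30, 216] = 1e d8 is 2 bytes ≤ B = 4; zero-pad to 4 bytes: K' = 1e d8 00 00.
K' ⊕ ipad = 28 ee 36 36.
Inner input = 28 ee 36 36 ∥ 16 02.
Inner hash: XOR 28⊕ee⊕36⊕36⊕16⊕02 = d2.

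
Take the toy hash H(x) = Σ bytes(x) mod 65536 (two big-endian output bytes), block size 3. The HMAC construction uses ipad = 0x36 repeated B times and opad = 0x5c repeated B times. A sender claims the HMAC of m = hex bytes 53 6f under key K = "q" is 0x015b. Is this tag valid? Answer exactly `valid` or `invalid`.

valid

Key "q" = 71 is 1 byte ≤ B = 3; zero-pad to 3 bytes: K' = 71 00 00.
K' ⊕ ipad = 47 36 36; K' ⊕ opad = 2d 5c 5c.
Inner hash: sum = 71+54+54+83+111 = 373 → 01 75.
Outer hash (recomputed tag): sum = 45+92+92+1+117 = 347 → 01 5b.
Recomputed tag = 015b; claimed = 015b → match.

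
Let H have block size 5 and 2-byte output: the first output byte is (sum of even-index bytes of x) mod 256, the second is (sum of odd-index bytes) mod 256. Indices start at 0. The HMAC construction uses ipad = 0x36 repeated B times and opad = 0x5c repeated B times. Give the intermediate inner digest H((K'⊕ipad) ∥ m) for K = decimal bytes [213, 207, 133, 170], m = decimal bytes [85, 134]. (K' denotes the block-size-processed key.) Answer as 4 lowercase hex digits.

52ea

Key decimal bytes [213, 207, 133, 170] = d5 cf 85 aa is 4 bytes ≤ B = 5; zero-pad to 5 bytes: K' = d5 cf 85 aa 00.
K' ⊕ ipad = e3 f9 b3 9c 36.
Inner input = e3 f9 b3 9c 36 ∥ 55 86.
Inner hash: even-index sum = 594 mod 256 = 82; odd-index sum = 490 mod 256 = 234 → 52 ea.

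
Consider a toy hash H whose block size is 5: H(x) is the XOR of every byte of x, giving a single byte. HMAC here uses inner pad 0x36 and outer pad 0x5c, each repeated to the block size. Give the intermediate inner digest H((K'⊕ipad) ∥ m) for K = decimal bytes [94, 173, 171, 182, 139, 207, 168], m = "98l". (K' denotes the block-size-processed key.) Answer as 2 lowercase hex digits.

Key decimal bytes [94, 173, 171, 182, 139, 207, 168] = 5e ad ab b6 8b cf a8 is 7 bytes > B = 5, so hash it first: H(key) = 02, then zero-pad to 5 bytes: K' = 02 00 00 00 00.
K' ⊕ ipad = 34 36 36 36 36.
Inner input = 34 36 36 36 36 ∥ 39 38 6c.
Inner hash: XOR 34⊕36⊕36⊕36⊕36⊕39⊕38⊕6c = 59.

59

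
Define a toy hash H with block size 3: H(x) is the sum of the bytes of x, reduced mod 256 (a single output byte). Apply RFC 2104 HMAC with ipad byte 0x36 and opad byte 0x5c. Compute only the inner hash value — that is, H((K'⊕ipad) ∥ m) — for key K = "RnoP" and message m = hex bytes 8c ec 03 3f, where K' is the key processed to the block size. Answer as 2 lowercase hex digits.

6f

Key "RnoP" = 52 6e 6f 50 is 4 bytes > B = 3, so hash it first: H(key) = 7f, then zero-pad to 3 bytes: K' = 7f 00 00.
K' ⊕ ipad = 49 36 36.
Inner input = 49 36 36 ∥ 8c ec 03 3f.
Inner hash: sum = 73+54+54+140+236+3+63 = 623; mod 256 = 111 → 6f.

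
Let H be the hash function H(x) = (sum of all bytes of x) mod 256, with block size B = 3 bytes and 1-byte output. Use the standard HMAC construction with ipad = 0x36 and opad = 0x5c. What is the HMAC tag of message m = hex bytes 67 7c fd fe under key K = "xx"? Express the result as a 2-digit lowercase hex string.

54

Key "xx" = 78 78 is 2 bytes ≤ B = 3; zero-pad to 3 bytes: K' = 78 78 00.
K' ⊕ ipad = 4e 4e 36.  K' ⊕ opad = 24 24 5c.
Inner input = (K'⊕ipad) ∥ m = 4e 4e 36 ∥ 67 7c fd fe.
Inner hash: sum = 78+78+54+103+124+253+254 = 944; mod 256 = 176 → b0.
Outer input = (K'⊕opad) ∥ inner = 24 24 5c ∥ b0.
Outer hash (tag): sum = 36+36+92+176 = 340; mod 256 = 84 → 54.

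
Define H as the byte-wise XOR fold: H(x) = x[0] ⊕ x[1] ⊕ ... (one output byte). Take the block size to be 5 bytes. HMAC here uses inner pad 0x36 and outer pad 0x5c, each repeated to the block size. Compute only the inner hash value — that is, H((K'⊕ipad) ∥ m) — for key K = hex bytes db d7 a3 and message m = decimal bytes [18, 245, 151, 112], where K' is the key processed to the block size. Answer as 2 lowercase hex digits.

99

Key hex bytes db d7 a3 is 3 bytes ≤ B = 5; zero-pad to 5 bytes: K' = db d7 a3 00 00.
K' ⊕ ipad = ed e1 95 36 36.
Inner input = ed e1 95 36 36 ∥ 12 f5 97 70.
Inner hash: XOR ed⊕e1⊕95⊕36⊕36⊕12⊕f5⊕97⊕70 = 99.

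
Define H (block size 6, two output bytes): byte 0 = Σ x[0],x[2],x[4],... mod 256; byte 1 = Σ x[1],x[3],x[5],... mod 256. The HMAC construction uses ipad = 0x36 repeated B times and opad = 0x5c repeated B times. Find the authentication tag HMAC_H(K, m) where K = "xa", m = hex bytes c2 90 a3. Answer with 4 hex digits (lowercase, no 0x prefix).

fb48

Key "xa" = 78 61 is 2 bytes ≤ B = 6; zero-pad to 6 bytes: K' = 78 61 00 00 00 00.
K' ⊕ ipad = 4e 57 36 36 36 36.  K' ⊕ opad = 24 3d 5c 5c 5c 5c.
Inner input = (K'⊕ipad) ∥ m = 4e 57 36 36 36 36 ∥ c2 90 a3.
Inner hash: even-index sum = 543 mod 256 = 31; odd-index sum = 339 mod 256 = 83 → 1f 53.
Outer input = (K'⊕opad) ∥ inner = 24 3d 5c 5c 5c 5c ∥ 1f 53.
Outer hash (tag): even-index sum = 251 mod 256 = 251; odd-index sum = 328 mod 256 = 72 → fb 48.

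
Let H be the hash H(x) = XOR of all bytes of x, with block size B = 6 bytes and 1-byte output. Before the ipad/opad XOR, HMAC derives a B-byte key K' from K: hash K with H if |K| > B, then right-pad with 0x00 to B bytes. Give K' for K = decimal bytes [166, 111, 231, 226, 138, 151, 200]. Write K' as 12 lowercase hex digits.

|K| = 7 > B = 6, so first hash the key.
H(K): XOR a6⊕6f⊕e7⊕e2⊕8a⊕97⊕c8 = 19.
Zero-pad H(K) = 19 to 6 bytes: K' = 19 00 00 00 00 00.

190000000000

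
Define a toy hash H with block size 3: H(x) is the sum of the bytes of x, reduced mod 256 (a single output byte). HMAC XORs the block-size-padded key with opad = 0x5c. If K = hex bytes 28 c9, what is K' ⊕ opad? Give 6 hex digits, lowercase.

74955c

Key hex bytes 28 c9 is 2 bytes ≤ B = 3; zero-pad to 3 bytes: K' = 28 c9 00.
XOR each byte with 0x5c: 28⊕5c=74, c9⊕5c=95, 00⊕5c=5c.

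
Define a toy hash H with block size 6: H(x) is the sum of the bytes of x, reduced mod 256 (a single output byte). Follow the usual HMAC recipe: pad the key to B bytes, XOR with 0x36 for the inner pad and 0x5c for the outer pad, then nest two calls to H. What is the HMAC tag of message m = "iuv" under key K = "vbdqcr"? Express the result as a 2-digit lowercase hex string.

54

Key "vbdqcr" = 76 62 64 71 63 72 is exactly B = 6 bytes: K' = 76 62 64 71 63 72.
K' ⊕ ipad = 40 54 52 47 55 44.  K' ⊕ opad = 2a 3e 38 2d 3f 2e.
Inner input = (K'⊕ipad) ∥ m = 40 54 52 47 55 44 ∥ 69 75 76.
Inner hash: sum = 64+84+82+71+85+68+105+117+118 = 794; mod 256 = 26 → 1a.
Outer input = (K'⊕opad) ∥ inner = 2a 3e 38 2d 3f 2e ∥ 1a.
Outer hash (tag): sum = 42+62+56+45+63+46+26 = 340; mod 256 = 84 → 54.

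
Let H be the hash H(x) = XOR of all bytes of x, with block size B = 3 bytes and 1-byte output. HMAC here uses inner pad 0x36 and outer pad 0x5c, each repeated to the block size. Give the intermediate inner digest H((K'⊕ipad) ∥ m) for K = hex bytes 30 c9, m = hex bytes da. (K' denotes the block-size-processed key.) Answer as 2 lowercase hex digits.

15

Key hex bytes 30 c9 is 2 bytes ≤ B = 3; zero-pad to 3 bytes: K' = 30 c9 00.
K' ⊕ ipad = 06 ff 36.
Inner input = 06 ff 36 ∥ da.
Inner hash: XOR 06⊕ff⊕36⊕da = 15.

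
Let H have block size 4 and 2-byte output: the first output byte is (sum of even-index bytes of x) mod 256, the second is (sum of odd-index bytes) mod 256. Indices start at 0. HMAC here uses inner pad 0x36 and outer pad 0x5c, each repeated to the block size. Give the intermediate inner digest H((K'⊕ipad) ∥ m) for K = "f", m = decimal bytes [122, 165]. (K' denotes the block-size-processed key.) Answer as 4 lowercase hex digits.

Key "f" = 66 is 1 byte ≤ B = 4; zero-pad to 4 bytes: K' = 66 00 00 00.
K' ⊕ ipad = 50 36 36 36.
Inner input = 50 36 36 36 ∥ 7a a5.
Inner hash: even-index sum = 256 mod 256 = 0; odd-index sum = 273 mod 256 = 17 → 00 11.

0011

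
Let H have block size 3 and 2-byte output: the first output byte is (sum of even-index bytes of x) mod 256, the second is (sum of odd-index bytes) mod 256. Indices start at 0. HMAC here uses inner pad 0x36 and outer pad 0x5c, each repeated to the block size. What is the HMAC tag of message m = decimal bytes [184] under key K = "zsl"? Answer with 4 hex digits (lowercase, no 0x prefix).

Key "zsl" = 7a 73 6c is exactly B = 3 bytes: K' = 7a 73 6c.
K' ⊕ ipad = 4c 45 5a.  K' ⊕ opad = 26 2f 30.
Inner input = (K'⊕ipad) ∥ m = 4c 45 5a ∥ b8.
Inner hash: even-index sum = 166 mod 256 = 166; odd-index sum = 253 mod 256 = 253 → a6 fd.
Outer input = (K'⊕opad) ∥ inner = 26 2f 30 ∥ a6 fd.
Outer hash (tag): even-index sum = 339 mod 256 = 83; odd-index sum = 213 mod 256 = 213 → 53 d5.

53d5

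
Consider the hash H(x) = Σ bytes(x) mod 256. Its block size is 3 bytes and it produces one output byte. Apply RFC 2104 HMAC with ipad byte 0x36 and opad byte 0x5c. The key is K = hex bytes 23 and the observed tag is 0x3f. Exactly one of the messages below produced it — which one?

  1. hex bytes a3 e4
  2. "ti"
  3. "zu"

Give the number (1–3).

Key hex bytes 23 is 1 byte ≤ B = 3; zero-pad to 3 bytes: K' = 23 00 00.
K' ⊕ ipad = 15 36 36; K' ⊕ opad = 7f 5c 5c.
m1: inner = H(15 36 36 a3 e4) = 08; tag = H(7f 5c 5c 08) = 3f ← matches
m2: inner = H(15 36 36 74 69) = 5e; tag = H(7f 5c 5c 5e) = 95
m3: inner = H(15 36 36 7a 75) = 70; tag = H(7f 5c 5c 70) = a7

1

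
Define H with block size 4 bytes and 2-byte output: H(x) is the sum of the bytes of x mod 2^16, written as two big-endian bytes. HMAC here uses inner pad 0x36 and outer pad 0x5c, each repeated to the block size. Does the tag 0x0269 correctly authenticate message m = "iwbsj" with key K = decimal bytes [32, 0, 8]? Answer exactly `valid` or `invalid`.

valid

Key decimal bytes [32, 0, 8] = 20 00 08 is 3 bytes ≤ B = 4; zero-pad to 4 bytes: K' = 20 00 08 00.
K' ⊕ ipad = 16 36 3e 36; K' ⊕ opad = 7c 5c 54 5c.
Inner hash: sum = 22+54+62+54+105+119+98+115+106 = 735 → 02 df.
Outer hash (recomputed tag): sum = 124+92+84+92+2+223 = 617 → 02 69.
Recomputed tag = 0269; claimed = 0269 → match.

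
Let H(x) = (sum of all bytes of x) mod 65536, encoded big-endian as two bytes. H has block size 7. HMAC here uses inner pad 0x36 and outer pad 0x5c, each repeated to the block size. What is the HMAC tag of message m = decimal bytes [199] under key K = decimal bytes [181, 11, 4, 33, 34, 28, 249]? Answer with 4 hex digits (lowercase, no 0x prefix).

0457

Key decimal bytes [181, 11, 4, 33, 34, 28, 249] = b5 0b 04 21 22 1c f9 is exactly B = 7 bytes: K' = b5 0b 04 21 22 1c f9.
K' ⊕ ipad = 83 3d 32 17 14 2a cf.  K' ⊕ opad = e9 57 58 7d 7e 40 a5.
Inner input = (K'⊕ipad) ∥ m = 83 3d 32 17 14 2a cf ∥ c7.
Inner hash: sum = 131+61+50+23+20+42+207+199 = 733 → 02 dd.
Outer input = (K'⊕opad) ∥ inner = e9 57 58 7d 7e 40 a5 ∥ 02 dd.
Outer hash (tag): sum = 233+87+88+125+126+64+165+2+221 = 1111 → 04 57.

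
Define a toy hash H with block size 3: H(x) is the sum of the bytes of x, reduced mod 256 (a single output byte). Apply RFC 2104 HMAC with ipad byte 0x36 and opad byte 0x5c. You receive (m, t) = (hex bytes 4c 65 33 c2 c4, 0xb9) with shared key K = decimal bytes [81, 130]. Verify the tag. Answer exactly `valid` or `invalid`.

invalid

Key decimal bytes [81, 130] = 51 82 is 2 bytes ≤ B = 3; zero-pad to 3 bytes: K' = 51 82 00.
K' ⊕ ipad = 67 b4 36; K' ⊕ opad = 0d de 5c.
Inner hash: sum = 103+180+54+76+101+51+194+196 = 955; mod 256 = 187 → bb.
Outer hash (recomputed tag): sum = 13+222+92+187 = 514; mod 256 = 2 → 02.
Recomputed tag = 02; claimed = b9 → mismatch.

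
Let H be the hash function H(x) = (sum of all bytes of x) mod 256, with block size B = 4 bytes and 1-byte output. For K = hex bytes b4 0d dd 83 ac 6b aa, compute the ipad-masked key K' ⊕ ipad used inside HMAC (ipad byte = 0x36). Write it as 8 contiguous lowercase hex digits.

d4363636

Key hex bytes b4 0d dd 83 ac 6b aa is 7 bytes > B = 4, so hash it first: H(key) = e2, then zero-pad to 4 bytes: K' = e2 00 00 00.
XOR each byte with 0x36: e2⊕36=d4, 00⊕36=36, 00⊕36=36, 00⊕36=36.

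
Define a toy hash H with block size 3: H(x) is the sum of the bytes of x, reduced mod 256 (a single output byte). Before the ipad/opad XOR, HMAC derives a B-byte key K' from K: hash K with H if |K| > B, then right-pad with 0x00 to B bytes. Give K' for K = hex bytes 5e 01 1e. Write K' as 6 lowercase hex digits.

5e011e

Key hex bytes 5e 01 1e is exactly B = 3 bytes: K' = 5e 01 1e.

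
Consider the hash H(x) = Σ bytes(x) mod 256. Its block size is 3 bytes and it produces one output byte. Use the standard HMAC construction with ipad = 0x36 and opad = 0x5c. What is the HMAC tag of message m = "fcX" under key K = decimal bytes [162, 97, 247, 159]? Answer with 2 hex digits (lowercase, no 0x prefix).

b9

Key decimal bytes [162, 97, 247, 159] = a2 61 f7 9f is 4 bytes > B = 3, so hash it first: H(key) = 99, then zero-pad to 3 bytes: K' = 99 00 00.
K' ⊕ ipad = af 36 36.  K' ⊕ opad = c5 5c 5c.
Inner input = (K'⊕ipad) ∥ m = af 36 36 ∥ 66 63 58.
Inner hash: sum = 175+54+54+102+99+88 = 572; mod 256 = 60 → 3c.
Outer input = (K'⊕opad) ∥ inner = c5 5c 5c ∥ 3c.
Outer hash (tag): sum = 197+92+92+60 = 441; mod 256 = 185 → b9.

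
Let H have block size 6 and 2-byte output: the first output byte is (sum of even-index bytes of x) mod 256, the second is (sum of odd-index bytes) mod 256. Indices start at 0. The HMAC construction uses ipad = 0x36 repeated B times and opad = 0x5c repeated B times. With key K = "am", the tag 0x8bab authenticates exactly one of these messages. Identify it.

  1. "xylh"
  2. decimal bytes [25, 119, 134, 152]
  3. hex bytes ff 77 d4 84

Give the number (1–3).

3

Key "am" = 61 6d is 2 bytes ≤ B = 6; zero-pad to 6 bytes: K' = 61 6d 00 00 00 00.
K' ⊕ ipad = 57 5b 36 36 36 36; K' ⊕ opad = 3d 31 5c 5c 5c 5c.
m1: inner = H(57 5b 36 36 36 36 78 79 6c 68) = a7 a8; tag = H(3d 31 5c 5c 5c 5c a7 a8) = 9c91
m2: inner = H(57 5b 36 36 36 36 19 77 86 98) = 62 d6; tag = H(3d 31 5c 5c 5c 5c 62 d6) = 57bf
m3: inner = H(57 5b 36 36 36 36 ff 77 d4 84) = 96 c2; tag = H(3d 31 5c 5c 5c 5c 96 c2) = 8bab ← matches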